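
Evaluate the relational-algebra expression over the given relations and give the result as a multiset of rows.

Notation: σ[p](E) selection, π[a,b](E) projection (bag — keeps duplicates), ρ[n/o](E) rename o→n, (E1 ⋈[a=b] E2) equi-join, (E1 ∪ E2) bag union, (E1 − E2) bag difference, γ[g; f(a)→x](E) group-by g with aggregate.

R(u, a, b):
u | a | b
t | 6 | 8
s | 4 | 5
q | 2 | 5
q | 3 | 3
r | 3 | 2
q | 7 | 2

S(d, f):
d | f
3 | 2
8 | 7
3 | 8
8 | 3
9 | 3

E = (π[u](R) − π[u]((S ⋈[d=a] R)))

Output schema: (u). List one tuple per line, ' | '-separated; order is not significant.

Per-node cardinality:
  R → 6
  π[u](R) → 6
  S → 5
  R → 6
  (S ⋈[d=a] R) → 4
  π[u]((S ⋈[d=a] R)) → 4
  (π[u](R) − π[u]((S ⋈[d=a] R))) → 3

== RESULT ==
u
q
s
t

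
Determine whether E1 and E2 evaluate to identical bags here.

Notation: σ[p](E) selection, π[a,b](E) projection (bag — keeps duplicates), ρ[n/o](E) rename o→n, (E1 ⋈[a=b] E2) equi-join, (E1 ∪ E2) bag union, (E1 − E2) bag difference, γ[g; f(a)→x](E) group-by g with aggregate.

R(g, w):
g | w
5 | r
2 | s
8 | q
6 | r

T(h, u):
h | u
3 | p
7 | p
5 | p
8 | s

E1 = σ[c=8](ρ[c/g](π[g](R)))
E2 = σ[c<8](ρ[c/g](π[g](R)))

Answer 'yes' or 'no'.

E1 per-node cardinality:
  R → 4
  π[g](R) → 4
  ρ[c/g](π[g](R)) → 4
  σ[c=8](ρ[c/g](π[g](R))) → 1
E2 per-node cardinality:
  R → 4
  π[g](R) → 4
  ρ[c/g](π[g](R)) → 4
  σ[c<8](ρ[c/g](π[g](R))) → 3

E1 result:
c
8
E2 result:
c
2
5
6
Witness: (6,) appears 0× in E1 but 1× in E2.

no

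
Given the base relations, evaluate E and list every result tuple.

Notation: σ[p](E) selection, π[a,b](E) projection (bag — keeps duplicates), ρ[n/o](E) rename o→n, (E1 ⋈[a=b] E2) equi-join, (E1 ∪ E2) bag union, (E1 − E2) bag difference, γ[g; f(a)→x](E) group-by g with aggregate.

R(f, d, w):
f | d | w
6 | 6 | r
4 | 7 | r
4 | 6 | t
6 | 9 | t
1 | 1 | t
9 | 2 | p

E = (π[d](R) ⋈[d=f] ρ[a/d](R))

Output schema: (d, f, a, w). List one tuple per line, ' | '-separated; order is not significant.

Stepwise |·|:
  R → 6
  π[d](R) → 6
  R → 6
  ρ[a/d](R) → 6
  (π[d](R) ⋈[d=f] ρ[a/d](R)) → 6

== RESULT ==
d | f | a | w
1 | 1 | 1 | t
6 | 6 | 6 | r
6 | 6 | 6 | r
6 | 6 | 9 | t
6 | 6 | 9 | t
9 | 9 | 2 | p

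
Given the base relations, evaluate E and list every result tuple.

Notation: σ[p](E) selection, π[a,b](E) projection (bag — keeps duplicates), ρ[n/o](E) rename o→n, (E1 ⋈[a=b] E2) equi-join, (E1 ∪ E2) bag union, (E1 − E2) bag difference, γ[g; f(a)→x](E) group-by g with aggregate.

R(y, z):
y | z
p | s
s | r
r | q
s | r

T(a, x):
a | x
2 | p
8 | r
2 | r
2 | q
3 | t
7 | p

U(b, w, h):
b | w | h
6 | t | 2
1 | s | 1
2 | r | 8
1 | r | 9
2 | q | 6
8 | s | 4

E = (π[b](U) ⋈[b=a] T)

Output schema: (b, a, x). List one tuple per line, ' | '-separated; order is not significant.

Row counts bottom-up:
  U → 6
  π[b](U) → 6
  T → 6
  (π[b](U) ⋈[b=a] T) → 7

== RESULT ==
b | a | x
2 | 2 | p
2 | 2 | p
2 | 2 | q
2 | 2 | q
2 | 2 | r
2 | 2 | r
8 | 8 | r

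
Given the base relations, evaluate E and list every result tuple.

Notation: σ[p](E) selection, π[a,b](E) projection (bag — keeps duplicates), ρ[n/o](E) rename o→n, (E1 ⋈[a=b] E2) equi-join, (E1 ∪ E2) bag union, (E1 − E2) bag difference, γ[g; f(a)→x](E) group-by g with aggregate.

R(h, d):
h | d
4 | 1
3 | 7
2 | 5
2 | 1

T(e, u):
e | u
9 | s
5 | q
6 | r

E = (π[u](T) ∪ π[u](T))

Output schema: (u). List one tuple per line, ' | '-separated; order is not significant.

Subexpression sizes:
  T → 3
  π[u](T) → 3
  T → 3
  π[u](T) → 3
  (π[u](T) ∪ π[u](T)) → 6

== RESULT ==
u
q
q
r
r
s
s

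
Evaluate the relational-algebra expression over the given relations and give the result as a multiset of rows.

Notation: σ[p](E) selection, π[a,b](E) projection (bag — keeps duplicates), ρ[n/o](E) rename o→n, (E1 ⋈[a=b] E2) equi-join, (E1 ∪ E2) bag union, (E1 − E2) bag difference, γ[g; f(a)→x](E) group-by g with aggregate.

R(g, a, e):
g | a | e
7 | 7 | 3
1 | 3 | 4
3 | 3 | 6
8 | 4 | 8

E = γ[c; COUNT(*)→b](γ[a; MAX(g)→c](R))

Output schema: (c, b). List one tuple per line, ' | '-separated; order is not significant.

Subexpression sizes:
  R → 4
  γ[a; MAX(g)→c](R) → 3
  γ[c; COUNT(*)→b](γ[a; MAX(g)→c](R)) → 3

== RESULT ==
c | b
3 | 1
7 | 1
8 | 1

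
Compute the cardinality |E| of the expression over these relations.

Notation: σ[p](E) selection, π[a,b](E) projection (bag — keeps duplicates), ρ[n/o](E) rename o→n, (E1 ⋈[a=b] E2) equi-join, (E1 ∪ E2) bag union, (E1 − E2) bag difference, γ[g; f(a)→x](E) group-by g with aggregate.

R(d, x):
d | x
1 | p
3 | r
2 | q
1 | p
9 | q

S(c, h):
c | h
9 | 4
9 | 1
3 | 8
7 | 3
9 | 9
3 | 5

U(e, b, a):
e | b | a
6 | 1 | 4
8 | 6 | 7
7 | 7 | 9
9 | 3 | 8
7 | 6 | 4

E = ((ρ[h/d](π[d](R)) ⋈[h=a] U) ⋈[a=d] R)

Per-node cardinality:
  R → 5
  π[d](R) → 5
  ρ[h/d](π[d](R)) → 5
  U → 5
  (ρ[h/d](π[d](R)) ⋈[h=a] U) → 1
  R → 5
  ((ρ[h/d](π[d](R)) ⋈[h=a] U) ⋈[a=d] R) → 1

|E| = 1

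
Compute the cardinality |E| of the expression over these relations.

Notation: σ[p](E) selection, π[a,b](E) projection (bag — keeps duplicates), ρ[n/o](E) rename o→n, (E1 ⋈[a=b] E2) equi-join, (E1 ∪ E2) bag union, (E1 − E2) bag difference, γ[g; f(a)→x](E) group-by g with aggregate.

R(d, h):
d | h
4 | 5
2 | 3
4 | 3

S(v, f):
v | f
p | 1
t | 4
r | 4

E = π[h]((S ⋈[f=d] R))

Subexpression sizes:
  S → 3
  R → 3
  (S ⋈[f=d] R) → 4
  π[h]((S ⋈[f=d] R)) → 4

|E| = 4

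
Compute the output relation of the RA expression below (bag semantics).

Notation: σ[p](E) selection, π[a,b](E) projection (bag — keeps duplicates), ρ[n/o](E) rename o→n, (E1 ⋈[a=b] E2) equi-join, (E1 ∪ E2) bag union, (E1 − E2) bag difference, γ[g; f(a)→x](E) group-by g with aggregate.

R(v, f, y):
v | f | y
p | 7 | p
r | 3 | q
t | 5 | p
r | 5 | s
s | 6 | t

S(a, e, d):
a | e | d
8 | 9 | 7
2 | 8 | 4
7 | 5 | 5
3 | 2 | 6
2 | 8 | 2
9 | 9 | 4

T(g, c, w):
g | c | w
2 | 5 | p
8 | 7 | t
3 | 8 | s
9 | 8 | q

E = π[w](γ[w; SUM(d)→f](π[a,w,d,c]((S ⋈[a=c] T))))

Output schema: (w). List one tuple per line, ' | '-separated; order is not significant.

Row counts bottom-up:
  S → 6
  T → 4
  (S ⋈[a=c] T) → 3
  π[a,w,d,c]((S ⋈[a=c] T)) → 3
  γ[w; SUM(d)→f](π[a,w,d,c]((S ⋈[a=c] T))) → 3
  π[w](γ[w; SUM(d)→f](π[a,w,d,c]((S ⋈[a=c] T)))) → 3

== RESULT ==
w
q
s
t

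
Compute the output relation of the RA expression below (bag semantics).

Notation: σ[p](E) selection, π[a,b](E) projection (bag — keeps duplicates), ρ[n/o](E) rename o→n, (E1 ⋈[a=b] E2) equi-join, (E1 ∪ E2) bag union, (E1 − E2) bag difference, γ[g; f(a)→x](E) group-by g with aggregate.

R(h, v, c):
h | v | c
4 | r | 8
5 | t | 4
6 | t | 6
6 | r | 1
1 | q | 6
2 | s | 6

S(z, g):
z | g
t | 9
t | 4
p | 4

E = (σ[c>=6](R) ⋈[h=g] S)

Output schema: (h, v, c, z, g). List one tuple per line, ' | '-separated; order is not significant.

Stepwise |·|:
  R → 6
  σ[c>=6](R) → 4
  S → 3
  (σ[c>=6](R) ⋈[h=g] S) → 2

== RESULT ==
h | v | c | z | g
4 | r | 8 | p | 4
4 | r | 8 | t | 4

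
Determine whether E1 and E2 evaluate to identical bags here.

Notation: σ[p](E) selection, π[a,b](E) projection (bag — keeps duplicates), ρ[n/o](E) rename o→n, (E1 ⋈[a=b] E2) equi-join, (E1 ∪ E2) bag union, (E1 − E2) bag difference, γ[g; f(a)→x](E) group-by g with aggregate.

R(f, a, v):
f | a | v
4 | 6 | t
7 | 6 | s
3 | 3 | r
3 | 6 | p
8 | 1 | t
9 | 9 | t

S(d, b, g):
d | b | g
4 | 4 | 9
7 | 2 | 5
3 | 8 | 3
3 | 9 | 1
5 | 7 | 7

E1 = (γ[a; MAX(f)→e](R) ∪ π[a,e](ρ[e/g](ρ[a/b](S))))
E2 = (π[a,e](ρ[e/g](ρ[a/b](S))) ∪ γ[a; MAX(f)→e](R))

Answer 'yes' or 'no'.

E1 row counts bottom-up:
  R → 6
  γ[a; MAX(f)→e](R) → 4
  S → 5
  ρ[a/b](S) → 5
  ρ[e/g](ρ[a/b](S)) → 5
  π[a,e](ρ[e/g](ρ[a/b](S))) → 5
  (γ[a; MAX(f)→e](R) ∪ π[a,e](ρ[e/g](ρ[a/b](S)))) → 9
E2 row counts bottom-up:
  S → 5
  ρ[a/b](S) → 5
  ρ[e/g](ρ[a/b](S)) → 5
  π[a,e](ρ[e/g](ρ[a/b](S))) → 5
  R → 6
  γ[a; MAX(f)→e](R) → 4
  (π[a,e](ρ[e/g](ρ[a/b](S))) ∪ γ[a; MAX(f)→e](R)) → 9

E1 and E2 produce the same multiset:
a | e
1 | 8
2 | 5
3 | 3
4 | 9
6 | 7
7 | 7
8 | 3
9 | 1
9 | 9

yes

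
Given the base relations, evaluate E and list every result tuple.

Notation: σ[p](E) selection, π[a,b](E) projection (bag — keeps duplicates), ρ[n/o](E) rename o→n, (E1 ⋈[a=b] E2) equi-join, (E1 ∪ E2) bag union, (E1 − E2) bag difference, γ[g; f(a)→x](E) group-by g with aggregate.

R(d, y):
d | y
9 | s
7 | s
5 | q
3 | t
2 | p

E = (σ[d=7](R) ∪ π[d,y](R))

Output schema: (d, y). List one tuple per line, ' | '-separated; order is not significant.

Row counts bottom-up:
  R → 5
  σ[d=7](R) → 1
  R → 5
  π[d,y](R) → 5
  (σ[d=7](R) ∪ π[d,y](R)) → 6

== RESULT ==
d | y
2 | p
3 | t
5 | q
7 | s
7 | s
9 | s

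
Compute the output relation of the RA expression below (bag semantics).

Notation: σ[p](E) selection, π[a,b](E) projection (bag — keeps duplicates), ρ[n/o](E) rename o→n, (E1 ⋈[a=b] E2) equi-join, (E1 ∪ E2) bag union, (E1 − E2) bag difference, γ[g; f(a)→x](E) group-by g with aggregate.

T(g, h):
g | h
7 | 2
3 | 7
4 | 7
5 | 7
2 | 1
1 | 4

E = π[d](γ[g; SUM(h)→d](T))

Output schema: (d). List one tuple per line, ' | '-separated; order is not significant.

Per-node cardinality:
  T → 6
  γ[g; SUM(h)→d](T) → 6
  π[d](γ[g; SUM(h)→d](T)) → 6

== RESULT ==
d
1
2
4
7
7
7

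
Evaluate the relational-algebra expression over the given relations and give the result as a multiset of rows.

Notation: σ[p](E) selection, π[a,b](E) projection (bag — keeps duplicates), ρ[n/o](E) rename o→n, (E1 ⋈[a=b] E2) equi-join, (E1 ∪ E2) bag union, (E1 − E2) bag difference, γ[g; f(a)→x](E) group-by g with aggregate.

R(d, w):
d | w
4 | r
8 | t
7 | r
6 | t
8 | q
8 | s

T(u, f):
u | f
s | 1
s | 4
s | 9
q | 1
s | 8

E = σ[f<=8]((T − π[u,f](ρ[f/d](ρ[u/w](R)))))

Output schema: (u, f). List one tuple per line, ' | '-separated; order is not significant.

Per-node cardinality:
  T → 5
  R → 6
  ρ[u/w](R) → 6
  ρ[f/d](ρ[u/w](R)) → 6
  π[u,f](ρ[f/d](ρ[u/w](R))) → 6
  (T − π[u,f](ρ[f/d](ρ[u/w](R)))) → 4
  σ[f<=8]((T − π[u,f](ρ[f/d](ρ[u/w](R))))) → 3

== RESULT ==
u | f
q | 1
s | 1
s | 4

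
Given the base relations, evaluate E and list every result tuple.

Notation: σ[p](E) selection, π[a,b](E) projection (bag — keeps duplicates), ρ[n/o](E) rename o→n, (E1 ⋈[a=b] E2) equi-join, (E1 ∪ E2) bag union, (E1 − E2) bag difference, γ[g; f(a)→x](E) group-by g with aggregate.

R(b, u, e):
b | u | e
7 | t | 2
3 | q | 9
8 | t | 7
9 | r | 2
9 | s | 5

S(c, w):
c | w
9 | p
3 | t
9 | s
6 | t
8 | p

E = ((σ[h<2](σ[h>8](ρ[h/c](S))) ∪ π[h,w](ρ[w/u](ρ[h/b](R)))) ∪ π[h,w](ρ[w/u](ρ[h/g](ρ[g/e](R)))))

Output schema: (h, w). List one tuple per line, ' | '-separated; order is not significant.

Per-node cardinality:
  S → 5
  ρ[h/c](S) → 5
  σ[h>8](ρ[h/c](S)) → 2
  σ[h<2](σ[h>8](ρ[h/c](S))) → 0
  R → 5
  ρ[h/b](R) → 5
  ρ[w/u](ρ[h/b](R)) → 5
  π[h,w](ρ[w/u](ρ[h/b](R))) → 5
  (σ[h<2](σ[h>8](ρ[h/c](S))) ∪ π[h,w](ρ[w/u](ρ[h/b](R)))) → 5
  R → 5
  ρ[g/e](R) → 5
  ρ[h/g](ρ[g/e](R)) → 5
  ρ[w/u](ρ[h/g](ρ[g/e](R))) → 5
  π[h,w](ρ[w/u](ρ[h/g](ρ[g/e](R)))) → 5
  ((σ[h<2](σ[h>8](ρ[h/c](S))) ∪ π[h,w](ρ[w/u](ρ[h/b](R)))) ∪ π[h,w](ρ[w/u](ρ[h/g](ρ[g/e](R))))) → 10

== RESULT ==
h | w
2 | r
2 | t
3 | q
5 | s
7 | t
7 | t
8 | t
9 | q
9 | r
9 | s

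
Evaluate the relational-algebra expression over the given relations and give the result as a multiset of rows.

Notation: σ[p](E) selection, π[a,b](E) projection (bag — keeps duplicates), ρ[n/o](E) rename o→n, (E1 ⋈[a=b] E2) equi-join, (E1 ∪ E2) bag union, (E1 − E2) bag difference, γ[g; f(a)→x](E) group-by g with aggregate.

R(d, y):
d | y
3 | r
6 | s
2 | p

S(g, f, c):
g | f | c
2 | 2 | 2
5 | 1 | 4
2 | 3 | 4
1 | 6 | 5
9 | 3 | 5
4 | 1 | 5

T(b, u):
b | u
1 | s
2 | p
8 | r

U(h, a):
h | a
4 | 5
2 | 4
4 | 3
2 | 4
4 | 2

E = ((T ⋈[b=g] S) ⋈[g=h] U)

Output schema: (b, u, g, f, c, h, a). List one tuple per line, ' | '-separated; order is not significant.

Per-node cardinality:
  T → 3
  S → 6
  (T ⋈[b=g] S) → 3
  U → 5
  ((T ⋈[b=g] S) ⋈[g=h] U) → 4

== RESULT ==
b | u | g | f | c | h | a
2 | p | 2 | 2 | 2 | 2 | 4
2 | p | 2 | 2 | 2 | 2 | 4
2 | p | 2 | 3 | 4 | 2 | 4
2 | p | 2 | 3 | 4 | 2 | 4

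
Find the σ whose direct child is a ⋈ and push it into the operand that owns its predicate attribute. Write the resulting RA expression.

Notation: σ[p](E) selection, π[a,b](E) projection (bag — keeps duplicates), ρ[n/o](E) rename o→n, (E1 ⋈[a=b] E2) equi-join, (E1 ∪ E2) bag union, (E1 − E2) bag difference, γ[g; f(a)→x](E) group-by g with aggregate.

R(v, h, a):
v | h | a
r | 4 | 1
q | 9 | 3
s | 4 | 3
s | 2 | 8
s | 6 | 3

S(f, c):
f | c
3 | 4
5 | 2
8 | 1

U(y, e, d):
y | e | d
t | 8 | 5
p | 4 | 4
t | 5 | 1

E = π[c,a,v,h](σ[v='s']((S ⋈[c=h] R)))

σ filters on v, owned by the right side.
E' = π[c,a,v,h]((S ⋈[c=h] σ[v='s'](R)))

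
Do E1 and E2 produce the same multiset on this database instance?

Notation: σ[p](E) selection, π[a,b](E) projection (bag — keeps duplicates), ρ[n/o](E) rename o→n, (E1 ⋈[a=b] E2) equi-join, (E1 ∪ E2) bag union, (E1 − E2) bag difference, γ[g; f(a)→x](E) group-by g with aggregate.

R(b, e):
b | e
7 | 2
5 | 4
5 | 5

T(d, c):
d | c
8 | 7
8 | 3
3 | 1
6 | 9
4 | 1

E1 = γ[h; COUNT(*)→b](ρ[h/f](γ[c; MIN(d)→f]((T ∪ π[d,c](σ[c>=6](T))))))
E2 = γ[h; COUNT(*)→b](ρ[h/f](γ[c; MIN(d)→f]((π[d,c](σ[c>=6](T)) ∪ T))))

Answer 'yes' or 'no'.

E1 row counts bottom-up:
  T → 5
  T → 5
  σ[c>=6](T) → 2
  π[d,c](σ[c>=6](T)) → 2
  (T ∪ π[d,c](σ[c>=6](T))) → 7
  γ[c; MIN(d)→f]((T ∪ π[d,c](σ[c>=6](T)))) → 4
  ρ[h/f](γ[c; MIN(d)→f]((T ∪ π[d,c](σ[c>=6](T))))) → 4
  γ[h; COUNT(*)→b](ρ[h/f](γ[c; MIN(d)→f]((T ∪ π[d,c](σ[c>=6](T)))))) → 3
E2 row counts bottom-up:
  T → 5
  σ[c>=6](T) → 2
  π[d,c](σ[c>=6](T)) → 2
  T → 5
  (π[d,c](σ[c>=6](T)) ∪ T) → 7
  γ[c; MIN(d)→f]((π[d,c](σ[c>=6](T)) ∪ T)) → 4
  ρ[h/f](γ[c; MIN(d)→f]((π[d,c](σ[c>=6](T)) ∪ T))) → 4
  γ[h; COUNT(*)→b](ρ[h/f](γ[c; MIN(d)→f]((π[d,c](σ[c>=6](T)) ∪ T)))) → 3

E1 and E2 produce the same multiset:
h | b
3 | 1
6 | 1
8 | 2

yes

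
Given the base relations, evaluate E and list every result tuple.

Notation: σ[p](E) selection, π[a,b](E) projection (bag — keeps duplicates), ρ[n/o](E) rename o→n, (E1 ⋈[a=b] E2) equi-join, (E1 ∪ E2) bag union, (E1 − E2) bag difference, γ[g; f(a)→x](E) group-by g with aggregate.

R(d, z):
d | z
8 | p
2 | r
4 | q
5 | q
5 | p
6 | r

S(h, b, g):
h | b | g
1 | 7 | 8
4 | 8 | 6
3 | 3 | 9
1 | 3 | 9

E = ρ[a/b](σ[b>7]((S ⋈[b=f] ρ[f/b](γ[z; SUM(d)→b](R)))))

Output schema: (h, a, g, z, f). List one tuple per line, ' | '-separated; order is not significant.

Subexpression sizes:
  S → 4
  R → 6
  γ[z; SUM(d)→b](R) → 3
  ρ[f/b](γ[z; SUM(d)→b](R)) → 3
  (S ⋈[b=f] ρ[f/b](γ[z; SUM(d)→b](R))) → 1
  σ[b>7]((S ⋈[b=f] ρ[f/b](γ[z; SUM(d)→b](R)))) → 1
  ρ[a/b](σ[b>7]((S ⋈[b=f] ρ[f/b](γ[z; SUM(d)→b](R))))) → 1

== RESULT ==
h | a | g | z | f
4 | 8 | 6 | r | 8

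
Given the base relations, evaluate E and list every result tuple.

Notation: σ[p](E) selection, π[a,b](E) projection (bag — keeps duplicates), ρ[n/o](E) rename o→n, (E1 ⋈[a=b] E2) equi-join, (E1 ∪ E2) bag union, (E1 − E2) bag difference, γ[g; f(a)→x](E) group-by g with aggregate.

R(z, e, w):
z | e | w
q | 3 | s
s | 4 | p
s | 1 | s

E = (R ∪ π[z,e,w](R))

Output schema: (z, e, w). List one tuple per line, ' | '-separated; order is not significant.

Stepwise |·|:
  R → 3
  R → 3
  π[z,e,w](R) → 3
  (R ∪ π[z,e,w](R)) → 6

== RESULT ==
z | e | w
q | 3 | s
q | 3 | s
s | 1 | s
s | 1 | s
s | 4 | p
s | 4 | p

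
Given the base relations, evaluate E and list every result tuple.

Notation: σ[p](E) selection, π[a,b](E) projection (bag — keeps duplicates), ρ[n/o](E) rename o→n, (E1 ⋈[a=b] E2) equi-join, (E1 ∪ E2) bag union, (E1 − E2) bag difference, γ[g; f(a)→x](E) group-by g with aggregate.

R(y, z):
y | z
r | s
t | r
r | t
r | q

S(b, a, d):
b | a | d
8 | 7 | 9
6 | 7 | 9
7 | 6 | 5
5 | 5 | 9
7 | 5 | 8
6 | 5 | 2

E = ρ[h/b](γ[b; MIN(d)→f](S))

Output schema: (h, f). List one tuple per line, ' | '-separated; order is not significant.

Per-node cardinality:
  S → 6
  γ[b; MIN(d)→f](S) → 4
  ρ[h/b](γ[b; MIN(d)→f](S)) → 4

== RESULT ==
h | f
5 | 9
6 | 2
7 | 5
8 | 9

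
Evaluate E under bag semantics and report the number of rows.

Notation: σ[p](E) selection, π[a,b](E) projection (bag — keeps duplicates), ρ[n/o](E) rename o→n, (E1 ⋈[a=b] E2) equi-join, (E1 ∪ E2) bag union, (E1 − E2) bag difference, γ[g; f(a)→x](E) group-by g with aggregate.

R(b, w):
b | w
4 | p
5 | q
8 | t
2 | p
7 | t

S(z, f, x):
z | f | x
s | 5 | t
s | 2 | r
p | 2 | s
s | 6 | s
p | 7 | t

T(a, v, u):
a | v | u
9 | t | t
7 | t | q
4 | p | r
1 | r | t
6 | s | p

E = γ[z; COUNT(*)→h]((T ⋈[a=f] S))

Row counts bottom-up:
  T → 5
  S → 5
  (T ⋈[a=f] S) → 2
  γ[z; COUNT(*)→h]((T ⋈[a=f] S)) → 2

|E| = 2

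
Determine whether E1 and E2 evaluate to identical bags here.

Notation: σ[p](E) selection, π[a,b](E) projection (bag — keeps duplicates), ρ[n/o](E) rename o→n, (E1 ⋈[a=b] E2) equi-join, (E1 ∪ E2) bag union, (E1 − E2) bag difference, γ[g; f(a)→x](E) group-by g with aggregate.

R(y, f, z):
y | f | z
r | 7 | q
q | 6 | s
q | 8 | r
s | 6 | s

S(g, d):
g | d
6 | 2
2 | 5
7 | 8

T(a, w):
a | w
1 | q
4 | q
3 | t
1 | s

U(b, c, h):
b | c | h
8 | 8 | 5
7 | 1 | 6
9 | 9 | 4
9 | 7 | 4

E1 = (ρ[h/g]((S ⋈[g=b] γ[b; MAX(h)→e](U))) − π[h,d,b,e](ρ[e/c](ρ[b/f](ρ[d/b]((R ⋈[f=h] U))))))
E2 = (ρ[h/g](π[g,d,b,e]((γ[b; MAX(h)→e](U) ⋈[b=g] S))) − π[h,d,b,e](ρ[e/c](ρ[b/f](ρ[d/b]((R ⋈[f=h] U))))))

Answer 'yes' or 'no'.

E1 stepwise |·|:
  S → 3
  U → 4
  γ[b; MAX(h)→e](U) → 3
  (S ⋈[g=b] γ[b; MAX(h)→e](U)) → 1
  ρ[h/g]((S ⋈[g=b] γ[b; MAX(h)→e](U))) → 1
  R → 4
  U → 4
  (R ⋈[f=h] U) → 2
  ρ[d/b]((R ⋈[f=h] U)) → 2
  ρ[b/f](ρ[d/b]((R ⋈[f=h] U))) → 2
  ρ[e/c](ρ[b/f](ρ[d/b]((R ⋈[f=h] U)))) → 2
  π[h,d,b,e](ρ[e/c](ρ[b/f](ρ[d/b]((R ⋈[f=h] U))))) → 2
  (ρ[h/g]((S ⋈[g=b] γ[b; MAX(h)→e](U))) − π[h,d,b,e](ρ[e/c](ρ[b/f](ρ[d/b]((R ⋈[f=h] U)))))) → 1
E2 stepwise |·|:
  U → 4
  γ[b; MAX(h)→e](U) → 3
  S → 3
  (γ[b; MAX(h)→e](U) ⋈[b=g] S) → 1
  π[g,d,b,e]((γ[b; MAX(h)→e](U) ⋈[b=g] S)) → 1
  ρ[h/g](π[g,d,b,e]((γ[b; MAX(h)→e](U) ⋈[b=g] S))) → 1
  R → 4
  U → 4
  (R ⋈[f=h] U) → 2
  ρ[d/b]((R ⋈[f=h] U)) → 2
  ρ[b/f](ρ[d/b]((R ⋈[f=h] U))) → 2
  ρ[e/c](ρ[b/f](ρ[d/b]((R ⋈[f=h] U)))) → 2
  π[h,d,b,e](ρ[e/c](ρ[b/f](ρ[d/b]((R ⋈[f=h] U))))) → 2
  (ρ[h/g](π[g,d,b,e]((γ[b; MAX(h)→e](U) ⋈[b=g] S))) − π[h,d,b,e](ρ[e/c](ρ[b/f](ρ[d/b]((R ⋈[f=h] U)))))) → 1

E1 and E2 produce the same multiset:
h | d | b | e
7 | 8 | 7 | 6

yes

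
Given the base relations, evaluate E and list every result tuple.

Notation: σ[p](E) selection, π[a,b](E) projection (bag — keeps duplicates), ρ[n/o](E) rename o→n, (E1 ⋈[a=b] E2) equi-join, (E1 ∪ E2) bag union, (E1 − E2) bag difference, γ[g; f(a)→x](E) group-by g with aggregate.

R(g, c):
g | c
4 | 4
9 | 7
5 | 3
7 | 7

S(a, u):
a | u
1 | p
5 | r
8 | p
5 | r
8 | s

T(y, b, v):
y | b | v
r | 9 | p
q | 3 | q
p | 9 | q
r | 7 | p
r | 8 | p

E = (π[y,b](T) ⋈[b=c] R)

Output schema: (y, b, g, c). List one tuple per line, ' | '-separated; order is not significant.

Subexpression sizes:
  T → 5
  π[y,b](T) → 5
  R → 4
  (π[y,b](T) ⋈[b=c] R) → 3

== RESULT ==
y | b | g | c
q | 3 | 5 | 3
r | 7 | 7 | 7
r | 7 | 9 | 7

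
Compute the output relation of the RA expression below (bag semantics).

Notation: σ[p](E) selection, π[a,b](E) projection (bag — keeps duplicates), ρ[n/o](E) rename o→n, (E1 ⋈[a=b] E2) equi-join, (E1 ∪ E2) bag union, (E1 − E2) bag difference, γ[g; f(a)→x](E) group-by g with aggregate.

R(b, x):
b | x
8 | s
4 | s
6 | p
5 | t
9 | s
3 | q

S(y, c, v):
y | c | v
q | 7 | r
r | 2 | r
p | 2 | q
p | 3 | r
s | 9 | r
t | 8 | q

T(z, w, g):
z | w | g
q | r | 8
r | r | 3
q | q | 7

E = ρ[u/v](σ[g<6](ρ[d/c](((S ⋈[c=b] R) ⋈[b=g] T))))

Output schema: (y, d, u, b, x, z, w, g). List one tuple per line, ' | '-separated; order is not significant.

Subexpression sizes:
  S → 6
  R → 6
  (S ⋈[c=b] R) → 3
  T → 3
  ((S ⋈[c=b] R) ⋈[b=g] T) → 2
  ρ[d/c](((S ⋈[c=b] R) ⋈[b=g] T)) → 2
  σ[g<6](ρ[d/c](((S ⋈[c=b] R) ⋈[b=g] T))) → 1
  ρ[u/v](σ[g<6](ρ[d/c](((S ⋈[c=b] R) ⋈[b=g] T)))) → 1

== RESULT ==
y | d | u | b | x | z | w | g
p | 3 | r | 3 | q | r | r | 3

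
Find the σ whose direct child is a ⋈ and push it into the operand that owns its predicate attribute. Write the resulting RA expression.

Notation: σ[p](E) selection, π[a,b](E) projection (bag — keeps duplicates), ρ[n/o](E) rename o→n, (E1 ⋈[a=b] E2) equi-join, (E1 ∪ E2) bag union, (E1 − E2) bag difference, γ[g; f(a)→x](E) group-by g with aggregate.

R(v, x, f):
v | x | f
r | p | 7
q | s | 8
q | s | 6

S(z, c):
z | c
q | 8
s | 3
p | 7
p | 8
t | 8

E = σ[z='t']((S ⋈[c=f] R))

σ filters on z, owned by the left side.
E' = (σ[z='t'](S) ⋈[c=f] R)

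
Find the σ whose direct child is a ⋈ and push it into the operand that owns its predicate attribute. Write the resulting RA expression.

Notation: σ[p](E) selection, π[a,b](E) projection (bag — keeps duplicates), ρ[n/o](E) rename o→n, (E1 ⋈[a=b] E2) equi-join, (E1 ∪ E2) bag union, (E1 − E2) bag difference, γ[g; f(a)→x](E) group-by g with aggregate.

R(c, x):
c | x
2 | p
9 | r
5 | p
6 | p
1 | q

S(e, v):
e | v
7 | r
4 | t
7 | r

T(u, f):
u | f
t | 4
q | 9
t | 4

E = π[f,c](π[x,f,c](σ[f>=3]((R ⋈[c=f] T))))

σ filters on f, owned by the right side.
E' = π[f,c](π[x,f,c]((R ⋈[c=f] σ[f>=3](T))))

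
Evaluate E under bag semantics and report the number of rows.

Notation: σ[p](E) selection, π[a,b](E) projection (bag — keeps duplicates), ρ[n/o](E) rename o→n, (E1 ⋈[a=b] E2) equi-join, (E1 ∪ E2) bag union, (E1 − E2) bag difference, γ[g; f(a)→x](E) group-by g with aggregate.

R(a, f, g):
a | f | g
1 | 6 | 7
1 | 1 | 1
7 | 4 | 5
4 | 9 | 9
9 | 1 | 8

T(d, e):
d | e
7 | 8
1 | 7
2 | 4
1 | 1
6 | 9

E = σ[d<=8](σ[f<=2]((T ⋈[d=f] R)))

Subexpression sizes:
  T → 5
  R → 5
  (T ⋈[d=f] R) → 5
  σ[f<=2]((T ⋈[d=f] R)) → 4
  σ[d<=8](σ[f<=2]((T ⋈[d=f] R))) → 4

|E| = 4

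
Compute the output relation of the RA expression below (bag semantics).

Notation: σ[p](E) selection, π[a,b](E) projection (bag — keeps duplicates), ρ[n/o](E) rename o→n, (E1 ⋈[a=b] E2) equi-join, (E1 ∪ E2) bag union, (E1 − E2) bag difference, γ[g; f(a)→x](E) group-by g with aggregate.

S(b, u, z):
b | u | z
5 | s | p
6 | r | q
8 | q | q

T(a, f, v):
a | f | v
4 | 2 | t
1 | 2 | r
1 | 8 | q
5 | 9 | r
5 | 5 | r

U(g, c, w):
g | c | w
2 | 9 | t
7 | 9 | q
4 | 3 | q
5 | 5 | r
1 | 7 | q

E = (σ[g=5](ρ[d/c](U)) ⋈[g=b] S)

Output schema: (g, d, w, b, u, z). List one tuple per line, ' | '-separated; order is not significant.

Stepwise |·|:
  U → 5
  ρ[d/c](U) → 5
  σ[g=5](ρ[d/c](U)) → 1
  S → 3
  (σ[g=5](ρ[d/c](U)) ⋈[g=b] S) → 1

== RESULT ==
g | d | w | b | u | z
5 | 5 | r | 5 | s | p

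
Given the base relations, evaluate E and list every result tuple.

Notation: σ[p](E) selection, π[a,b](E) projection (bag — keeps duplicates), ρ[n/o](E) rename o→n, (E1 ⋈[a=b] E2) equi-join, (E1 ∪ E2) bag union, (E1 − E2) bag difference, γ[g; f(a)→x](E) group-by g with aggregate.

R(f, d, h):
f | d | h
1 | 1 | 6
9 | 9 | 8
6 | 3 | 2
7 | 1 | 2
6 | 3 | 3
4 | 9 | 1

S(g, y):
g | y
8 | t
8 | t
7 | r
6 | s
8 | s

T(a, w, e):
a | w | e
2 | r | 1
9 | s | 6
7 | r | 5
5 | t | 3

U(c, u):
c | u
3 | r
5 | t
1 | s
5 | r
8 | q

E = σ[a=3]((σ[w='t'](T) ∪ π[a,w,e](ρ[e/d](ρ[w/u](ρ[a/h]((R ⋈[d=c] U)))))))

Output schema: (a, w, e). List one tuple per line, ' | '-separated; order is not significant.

Per-node cardinality:
  T → 4
  σ[w='t'](T) → 1
  R → 6
  U → 5
  (R ⋈[d=c] U) → 4
  ρ[a/h]((R ⋈[d=c] U)) → 4
  ρ[w/u](ρ[a/h]((R ⋈[d=c] U))) → 4
  ρ[e/d](ρ[w/u](ρ[a/h]((R ⋈[d=c] U)))) → 4
  π[a,w,e](ρ[e/d](ρ[w/u](ρ[a/h]((R ⋈[d=c] U))))) → 4
  (σ[w='t'](T) ∪ π[a,w,e](ρ[e/d](ρ[w/u](ρ[a/h]((R ⋈[d=c] U)))))) → 5
  σ[a=3]((σ[w='t'](T) ∪ π[a,w,e](ρ[e/d](ρ[w/u](ρ[a/h]((R ⋈[d=c] U))))))) → 1

== RESULT ==
a | w | e
3 | r | 3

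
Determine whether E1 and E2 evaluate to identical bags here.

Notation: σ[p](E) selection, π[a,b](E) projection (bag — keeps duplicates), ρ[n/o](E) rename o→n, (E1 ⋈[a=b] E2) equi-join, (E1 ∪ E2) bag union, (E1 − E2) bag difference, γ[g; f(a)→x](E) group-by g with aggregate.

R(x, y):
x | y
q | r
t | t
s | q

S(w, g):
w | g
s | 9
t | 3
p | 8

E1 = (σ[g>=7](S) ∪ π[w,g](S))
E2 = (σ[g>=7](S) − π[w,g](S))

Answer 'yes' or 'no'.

E1 subexpression sizes:
  S → 3
  σ[g>=7](S) → 2
  S → 3
  π[w,g](S) → 3
  (σ[g>=7](S) ∪ π[w,g](S)) → 5
E2 subexpression sizes:
  S → 3
  σ[g>=7](S) → 2
  S → 3
  π[w,g](S) → 3
  (σ[g>=7](S) − π[w,g](S)) → 0

E1 result:
w | g
p | 8
p | 8
s | 9
s | 9
t | 3
E2 result:
w | g
(0 rows)
Witness: ('s', 9) appears 2× in E1 but 0× in E2.

no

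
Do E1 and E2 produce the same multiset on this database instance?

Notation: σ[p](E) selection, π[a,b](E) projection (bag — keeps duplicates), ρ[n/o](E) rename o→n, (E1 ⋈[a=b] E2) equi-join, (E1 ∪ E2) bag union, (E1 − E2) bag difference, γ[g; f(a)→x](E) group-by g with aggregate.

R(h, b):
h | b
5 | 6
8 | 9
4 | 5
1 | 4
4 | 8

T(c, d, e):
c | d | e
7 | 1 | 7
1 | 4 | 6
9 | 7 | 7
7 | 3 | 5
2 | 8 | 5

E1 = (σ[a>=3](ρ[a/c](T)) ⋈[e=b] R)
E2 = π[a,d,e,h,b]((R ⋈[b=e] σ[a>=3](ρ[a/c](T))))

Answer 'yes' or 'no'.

E1 subexpression sizes:
  T → 5
  ρ[a/c](T) → 5
  σ[a>=3](ρ[a/c](T)) → 3
  R → 5
  (σ[a>=3](ρ[a/c](T)) ⋈[e=b] R) → 1
E2 subexpression sizes:
  R → 5
  T → 5
  ρ[a/c](T) → 5
  σ[a>=3](ρ[a/c](T)) → 3
  (R ⋈[b=e] σ[a>=3](ρ[a/c](T))) → 1
  π[a,d,e,h,b]((R ⋈[b=e] σ[a>=3](ρ[a/c](T)))) → 1

E1 and E2 produce the same multiset:
a | d | e | h | b
7 | 3 | 5 | 4 | 5

yes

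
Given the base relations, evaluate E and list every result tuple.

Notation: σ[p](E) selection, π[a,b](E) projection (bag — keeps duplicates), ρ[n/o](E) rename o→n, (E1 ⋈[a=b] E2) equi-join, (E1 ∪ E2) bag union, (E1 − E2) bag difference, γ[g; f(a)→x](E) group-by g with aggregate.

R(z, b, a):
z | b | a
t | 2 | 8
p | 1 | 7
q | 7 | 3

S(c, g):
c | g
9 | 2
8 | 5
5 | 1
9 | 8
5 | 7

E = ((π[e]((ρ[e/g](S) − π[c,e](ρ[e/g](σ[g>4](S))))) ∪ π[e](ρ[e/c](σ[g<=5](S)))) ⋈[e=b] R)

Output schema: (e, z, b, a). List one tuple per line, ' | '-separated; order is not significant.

Row counts bottom-up:
  S → 5
  ρ[e/g](S) → 5
  S → 5
  σ[g>4](S) → 3
  ρ[e/g](σ[g>4](S)) → 3
  π[c,e](ρ[e/g](σ[g>4](S))) → 3
  (ρ[e/g](S) − π[c,e](ρ[e/g](σ[g>4](S)))) → 2
  π[e]((ρ[e/g](S) − π[c,e](ρ[e/g](σ[g>4](S))))) → 2
  S → 5
  σ[g<=5](S) → 3
  ρ[e/c](σ[g<=5](S)) → 3
  π[e](ρ[e/c](σ[g<=5](S))) → 3
  (π[e]((ρ[e/g](S) − π[c,e](ρ[e/g](σ[g>4](S))))) ∪ π[e](ρ[e/c](σ[g<=5](S)))) → 5
  R → 3
  ((π[e]((ρ[e/g](S) − π[c,e](ρ[e/g](σ[g>4](S))))) ∪ π[e](ρ[e/c](σ[g<=5](S)))) ⋈[e=b] R) → 2

== RESULT ==
e | z | b | a
1 | p | 1 | 7
2 | t | 2 | 8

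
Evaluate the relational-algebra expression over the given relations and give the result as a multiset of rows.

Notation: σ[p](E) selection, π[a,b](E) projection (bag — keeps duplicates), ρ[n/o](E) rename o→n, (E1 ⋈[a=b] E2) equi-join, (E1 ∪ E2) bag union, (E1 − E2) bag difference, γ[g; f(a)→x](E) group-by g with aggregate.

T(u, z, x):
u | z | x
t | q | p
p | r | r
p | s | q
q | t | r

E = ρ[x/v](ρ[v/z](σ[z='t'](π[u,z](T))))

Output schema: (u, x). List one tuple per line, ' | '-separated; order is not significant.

Row counts bottom-up:
  T → 4
  π[u,z](T) → 4
  σ[z='t'](π[u,z](T)) → 1
  ρ[v/z](σ[z='t'](π[u,z](T))) → 1
  ρ[x/v](ρ[v/z](σ[z='t'](π[u,z](T)))) → 1

== RESULT ==
u | x
q | t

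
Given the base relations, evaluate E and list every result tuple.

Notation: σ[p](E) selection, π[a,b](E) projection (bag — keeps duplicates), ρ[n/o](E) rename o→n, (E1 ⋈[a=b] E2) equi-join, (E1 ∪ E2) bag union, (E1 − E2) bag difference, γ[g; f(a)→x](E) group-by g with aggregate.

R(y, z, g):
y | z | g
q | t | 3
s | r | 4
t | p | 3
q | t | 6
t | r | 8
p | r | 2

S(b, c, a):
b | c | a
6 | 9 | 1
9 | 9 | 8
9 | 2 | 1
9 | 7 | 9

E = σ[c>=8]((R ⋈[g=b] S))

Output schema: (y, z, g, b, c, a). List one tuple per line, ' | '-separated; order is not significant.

Subexpression sizes:
  R → 6
  S → 4
  (R ⋈[g=b] S) → 1
  σ[c>=8]((R ⋈[g=b] S)) → 1

== RESULT ==
y | z | g | b | c | a
q | t | 6 | 6 | 9 | 1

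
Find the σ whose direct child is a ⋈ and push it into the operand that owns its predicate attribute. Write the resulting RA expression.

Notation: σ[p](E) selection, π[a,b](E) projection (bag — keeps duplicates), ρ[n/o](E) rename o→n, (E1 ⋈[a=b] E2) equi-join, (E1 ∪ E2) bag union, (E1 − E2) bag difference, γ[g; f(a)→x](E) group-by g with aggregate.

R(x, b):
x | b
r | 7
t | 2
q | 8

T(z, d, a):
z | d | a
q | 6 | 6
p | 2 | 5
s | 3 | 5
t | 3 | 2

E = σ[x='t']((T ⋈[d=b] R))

σ filters on x, owned by the right side.
E' = (T ⋈[d=b] σ[x='t'](R))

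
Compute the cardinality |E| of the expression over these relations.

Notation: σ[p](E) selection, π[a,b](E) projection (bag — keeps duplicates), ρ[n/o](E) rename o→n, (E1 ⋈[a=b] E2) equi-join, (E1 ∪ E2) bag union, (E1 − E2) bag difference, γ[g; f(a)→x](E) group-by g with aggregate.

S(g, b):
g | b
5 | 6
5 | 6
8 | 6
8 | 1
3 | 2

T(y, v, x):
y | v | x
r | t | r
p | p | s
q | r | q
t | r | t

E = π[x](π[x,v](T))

Subexpression sizes:
  T → 4
  π[x,v](T) → 4
  π[x](π[x,v](T)) → 4

|E| = 4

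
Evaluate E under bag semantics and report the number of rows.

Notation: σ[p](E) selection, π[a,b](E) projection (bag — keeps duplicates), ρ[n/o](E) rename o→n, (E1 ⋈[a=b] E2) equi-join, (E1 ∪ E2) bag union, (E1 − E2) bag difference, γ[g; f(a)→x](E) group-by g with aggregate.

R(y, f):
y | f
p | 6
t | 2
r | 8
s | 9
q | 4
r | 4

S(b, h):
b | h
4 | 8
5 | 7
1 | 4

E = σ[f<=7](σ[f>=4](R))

Stepwise |·|:
  R → 6
  σ[f>=4](R) → 5
  σ[f<=7](σ[f>=4](R)) → 3

|E| = 3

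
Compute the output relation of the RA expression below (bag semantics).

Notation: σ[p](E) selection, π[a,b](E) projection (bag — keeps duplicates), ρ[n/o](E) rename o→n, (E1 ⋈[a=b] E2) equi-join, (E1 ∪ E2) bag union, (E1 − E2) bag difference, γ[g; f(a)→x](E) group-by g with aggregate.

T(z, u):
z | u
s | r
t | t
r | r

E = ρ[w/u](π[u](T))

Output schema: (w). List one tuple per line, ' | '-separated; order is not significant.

Stepwise |·|:
  T → 3
  π[u](T) → 3
  ρ[w/u](π[u](T)) → 3

== RESULT ==
w
r
r
t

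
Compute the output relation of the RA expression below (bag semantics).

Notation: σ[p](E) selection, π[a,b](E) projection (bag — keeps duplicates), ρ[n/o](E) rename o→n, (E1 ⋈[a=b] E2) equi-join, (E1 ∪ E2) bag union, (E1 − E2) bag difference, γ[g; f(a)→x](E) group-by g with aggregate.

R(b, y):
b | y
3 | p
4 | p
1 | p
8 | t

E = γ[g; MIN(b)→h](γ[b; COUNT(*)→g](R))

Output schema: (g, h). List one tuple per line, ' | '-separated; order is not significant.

Per-node cardinality:
  R → 4
  γ[b; COUNT(*)→g](R) → 4
  γ[g; MIN(b)→h](γ[b; COUNT(*)→g](R)) → 1

== RESULT ==
g | h
1 | 1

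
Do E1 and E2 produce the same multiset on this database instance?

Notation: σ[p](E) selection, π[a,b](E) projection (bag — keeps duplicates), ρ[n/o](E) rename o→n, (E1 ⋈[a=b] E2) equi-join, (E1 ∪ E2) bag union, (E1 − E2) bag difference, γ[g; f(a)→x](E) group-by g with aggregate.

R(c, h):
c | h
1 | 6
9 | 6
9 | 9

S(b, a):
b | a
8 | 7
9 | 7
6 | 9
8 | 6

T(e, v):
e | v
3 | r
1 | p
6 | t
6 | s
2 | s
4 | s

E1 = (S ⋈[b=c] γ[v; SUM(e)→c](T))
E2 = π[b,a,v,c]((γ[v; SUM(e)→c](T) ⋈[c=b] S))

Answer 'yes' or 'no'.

E1 stepwise |·|:
  S → 4
  T → 6
  γ[v; SUM(e)→c](T) → 4
  (S ⋈[b=c] γ[v; SUM(e)→c](T)) → 1
E2 stepwise |·|:
  T → 6
  γ[v; SUM(e)→c](T) → 4
  S → 4
  (γ[v; SUM(e)→c](T) ⋈[c=b] S) → 1
  π[b,a,v,c]((γ[v; SUM(e)→c](T) ⋈[c=b] S)) → 1

E1 and E2 produce the same multiset:
b | a | v | c
6 | 9 | t | 6

yes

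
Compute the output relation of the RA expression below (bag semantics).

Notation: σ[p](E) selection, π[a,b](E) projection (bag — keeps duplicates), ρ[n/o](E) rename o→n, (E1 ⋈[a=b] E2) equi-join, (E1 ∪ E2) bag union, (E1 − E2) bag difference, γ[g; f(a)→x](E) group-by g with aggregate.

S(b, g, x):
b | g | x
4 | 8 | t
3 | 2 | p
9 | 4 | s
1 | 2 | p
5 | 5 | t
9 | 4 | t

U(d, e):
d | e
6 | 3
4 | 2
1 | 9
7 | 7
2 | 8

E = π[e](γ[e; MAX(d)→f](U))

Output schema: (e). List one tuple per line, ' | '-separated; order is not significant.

Stepwise |·|:
  U → 5
  γ[e; MAX(d)→f](U) → 5
  π[e](γ[e; MAX(d)→f](U)) → 5

== RESULT ==
e
2
3
7
8
9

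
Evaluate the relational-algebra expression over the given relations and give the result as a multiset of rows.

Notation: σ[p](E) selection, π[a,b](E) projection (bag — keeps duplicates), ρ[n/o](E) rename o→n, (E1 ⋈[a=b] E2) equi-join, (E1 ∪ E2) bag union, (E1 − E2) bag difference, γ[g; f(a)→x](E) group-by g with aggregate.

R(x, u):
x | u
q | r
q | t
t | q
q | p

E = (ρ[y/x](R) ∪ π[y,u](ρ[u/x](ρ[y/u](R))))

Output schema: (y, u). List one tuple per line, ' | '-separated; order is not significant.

Stepwise |·|:
  R → 4
  ρ[y/x](R) → 4
  R → 4
  ρ[y/u](R) → 4
  ρ[u/x](ρ[y/u](R)) → 4
  π[y,u](ρ[u/x](ρ[y/u](R))) → 4
  (ρ[y/x](R) ∪ π[y,u](ρ[u/x](ρ[y/u](R)))) → 8

== RESULT ==
y | u
p | q
q | p
q | r
q | t
q | t
r | q
t | q
t | q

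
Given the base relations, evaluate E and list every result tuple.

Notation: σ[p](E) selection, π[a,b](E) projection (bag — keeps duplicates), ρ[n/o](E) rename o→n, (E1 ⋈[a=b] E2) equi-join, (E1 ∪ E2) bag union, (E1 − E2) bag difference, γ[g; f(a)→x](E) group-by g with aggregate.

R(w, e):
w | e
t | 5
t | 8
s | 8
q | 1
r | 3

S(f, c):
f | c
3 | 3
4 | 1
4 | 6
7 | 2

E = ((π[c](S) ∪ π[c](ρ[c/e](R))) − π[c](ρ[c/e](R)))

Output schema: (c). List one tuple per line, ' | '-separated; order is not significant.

Per-node cardinality:
  S → 4
  π[c](S) → 4
  R → 5
  ρ[c/e](R) → 5
  π[c](ρ[c/e](R)) → 5
  (π[c](S) ∪ π[c](ρ[c/e](R))) → 9
  R → 5
  ρ[c/e](R) → 5
  π[c](ρ[c/e](R)) → 5
  ((π[c](S) ∪ π[c](ρ[c/e](R))) − π[c](ρ[c/e](R))) → 4

== RESULT ==
c
1
2
3
6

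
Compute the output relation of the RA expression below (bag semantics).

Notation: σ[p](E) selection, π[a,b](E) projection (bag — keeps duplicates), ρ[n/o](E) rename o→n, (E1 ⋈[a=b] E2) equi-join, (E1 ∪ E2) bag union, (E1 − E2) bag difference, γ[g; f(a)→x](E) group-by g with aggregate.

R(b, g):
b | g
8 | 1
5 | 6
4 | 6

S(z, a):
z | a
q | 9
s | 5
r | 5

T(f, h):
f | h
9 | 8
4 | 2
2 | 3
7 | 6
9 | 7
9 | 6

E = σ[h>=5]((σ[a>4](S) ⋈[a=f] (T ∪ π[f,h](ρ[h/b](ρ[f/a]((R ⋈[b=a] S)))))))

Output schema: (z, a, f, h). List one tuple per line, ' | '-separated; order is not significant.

Per-node cardinality:
  S → 3
  σ[a>4](S) → 3
  T → 6
  R → 3
  S → 3
  (R ⋈[b=a] S) → 2
  ρ[f/a]((R ⋈[b=a] S)) → 2
  ρ[h/b](ρ[f/a]((R ⋈[b=a] S))) → 2
  π[f,h](ρ[h/b](ρ[f/a]((R ⋈[b=a] S)))) → 2
  (T ∪ π[f,h](ρ[h/b](ρ[f/a]((R ⋈[b=a] S))))) → 8
  (σ[a>4](S) ⋈[a=f] (T ∪ π[f,h](ρ[h/b](ρ[f/a]((R ⋈[b=a] S)))))) → 7
  σ[h>=5]((σ[a>4](S) ⋈[a=f] (T ∪ π[f,h](ρ[h/b](ρ[f/a]((R ⋈[b=a] S))))))) → 7

== RESULT ==
z | a | f | h
q | 9 | 9 | 6
q | 9 | 9 | 7
q | 9 | 9 | 8
r | 5 | 5 | 5
r | 5 | 5 | 5
s | 5 | 5 | 5
s | 5 | 5 | 5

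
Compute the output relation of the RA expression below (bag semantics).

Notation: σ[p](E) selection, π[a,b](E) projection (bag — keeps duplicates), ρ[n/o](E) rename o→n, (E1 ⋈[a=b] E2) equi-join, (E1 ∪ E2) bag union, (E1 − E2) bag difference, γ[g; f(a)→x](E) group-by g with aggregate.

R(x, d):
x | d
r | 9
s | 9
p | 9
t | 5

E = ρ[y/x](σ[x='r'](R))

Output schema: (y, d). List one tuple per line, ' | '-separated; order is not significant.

Stepwise |·|:
  R → 4
  σ[x='r'](R) → 1
  ρ[y/x](σ[x='r'](R)) → 1

== RESULT ==
y | d
r | 9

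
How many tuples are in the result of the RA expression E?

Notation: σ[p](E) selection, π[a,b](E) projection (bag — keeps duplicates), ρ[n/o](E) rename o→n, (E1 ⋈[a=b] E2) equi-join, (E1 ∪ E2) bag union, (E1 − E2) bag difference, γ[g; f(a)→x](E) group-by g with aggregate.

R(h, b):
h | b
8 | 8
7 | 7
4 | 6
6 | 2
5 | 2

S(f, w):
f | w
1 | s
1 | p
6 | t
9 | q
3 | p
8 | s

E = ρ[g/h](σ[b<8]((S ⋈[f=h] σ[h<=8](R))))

Per-node cardinality:
  S → 6
  R → 5
  σ[h<=8](R) → 5
  (S ⋈[f=h] σ[h<=8](R)) → 2
  σ[b<8]((S ⋈[f=h] σ[h<=8](R))) → 1
  ρ[g/h](σ[b<8]((S ⋈[f=h] σ[h<=8](R)))) → 1

|E| = 1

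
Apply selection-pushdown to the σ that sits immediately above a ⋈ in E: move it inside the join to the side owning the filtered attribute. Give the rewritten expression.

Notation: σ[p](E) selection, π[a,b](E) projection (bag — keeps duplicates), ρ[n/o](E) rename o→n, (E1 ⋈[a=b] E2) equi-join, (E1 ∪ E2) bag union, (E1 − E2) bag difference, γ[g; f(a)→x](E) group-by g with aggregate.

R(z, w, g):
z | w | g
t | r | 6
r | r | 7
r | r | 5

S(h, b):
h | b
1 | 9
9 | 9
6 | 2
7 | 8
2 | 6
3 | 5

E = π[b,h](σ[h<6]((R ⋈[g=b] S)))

σ filters on h, owned by the right side.
E' = π[b,h]((R ⋈[g=b] σ[h<6](S)))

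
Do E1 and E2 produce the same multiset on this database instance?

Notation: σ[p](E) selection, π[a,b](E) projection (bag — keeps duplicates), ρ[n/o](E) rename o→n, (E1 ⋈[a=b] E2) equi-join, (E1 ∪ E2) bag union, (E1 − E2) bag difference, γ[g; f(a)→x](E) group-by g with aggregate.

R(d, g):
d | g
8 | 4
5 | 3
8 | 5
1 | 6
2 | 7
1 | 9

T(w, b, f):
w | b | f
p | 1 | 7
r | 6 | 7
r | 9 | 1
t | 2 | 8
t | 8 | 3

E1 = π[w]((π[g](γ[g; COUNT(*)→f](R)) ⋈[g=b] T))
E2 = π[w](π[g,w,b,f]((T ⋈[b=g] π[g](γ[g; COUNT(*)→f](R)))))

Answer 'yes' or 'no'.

E1 per-node cardinality:
  R → 6
  γ[g; COUNT(*)→f](R) → 6
  π[g](γ[g; COUNT(*)→f](R)) → 6
  T → 5
  (π[g](γ[g; COUNT(*)→f](R)) ⋈[g=b] T) → 2
  π[w]((π[g](γ[g; COUNT(*)→f](R)) ⋈[g=b] T)) → 2
E2 per-node cardinality:
  T → 5
  R → 6
  γ[g; COUNT(*)→f](R) → 6
  π[g](γ[g; COUNT(*)→f](R)) → 6
  (T ⋈[b=g] π[g](γ[g; COUNT(*)→f](R))) → 2
  π[g,w,b,f]((T ⋈[b=g] π[g](γ[g; COUNT(*)→f](R)))) → 2
  π[w](π[g,w,b,f]((T ⋈[b=g] π[g](γ[g; COUNT(*)→f](R))))) → 2

E1 and E2 produce the same multiset:
w
r
r

yes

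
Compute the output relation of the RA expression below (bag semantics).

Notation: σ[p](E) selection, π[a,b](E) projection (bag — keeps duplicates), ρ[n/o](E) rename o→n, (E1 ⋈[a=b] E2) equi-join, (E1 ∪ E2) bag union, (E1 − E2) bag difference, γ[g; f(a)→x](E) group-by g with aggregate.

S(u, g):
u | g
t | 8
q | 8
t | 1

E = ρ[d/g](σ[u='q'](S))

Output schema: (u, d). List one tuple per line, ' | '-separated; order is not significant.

Per-node cardinality:
  S → 3
  σ[u='q'](S) → 1
  ρ[d/g](σ[u='q'](S)) → 1

== RESULT ==
u | d
q | 8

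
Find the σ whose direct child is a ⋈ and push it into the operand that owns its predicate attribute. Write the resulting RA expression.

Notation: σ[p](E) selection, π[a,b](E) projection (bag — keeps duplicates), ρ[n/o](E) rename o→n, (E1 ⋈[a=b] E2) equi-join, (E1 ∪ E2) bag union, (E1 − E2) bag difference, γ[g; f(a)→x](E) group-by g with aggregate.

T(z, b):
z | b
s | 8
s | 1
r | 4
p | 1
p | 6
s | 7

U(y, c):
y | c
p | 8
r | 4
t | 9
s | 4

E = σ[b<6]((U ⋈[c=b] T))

σ filters on b, owned by the right side.
E' = (U ⋈[c=b] σ[b<6](T))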